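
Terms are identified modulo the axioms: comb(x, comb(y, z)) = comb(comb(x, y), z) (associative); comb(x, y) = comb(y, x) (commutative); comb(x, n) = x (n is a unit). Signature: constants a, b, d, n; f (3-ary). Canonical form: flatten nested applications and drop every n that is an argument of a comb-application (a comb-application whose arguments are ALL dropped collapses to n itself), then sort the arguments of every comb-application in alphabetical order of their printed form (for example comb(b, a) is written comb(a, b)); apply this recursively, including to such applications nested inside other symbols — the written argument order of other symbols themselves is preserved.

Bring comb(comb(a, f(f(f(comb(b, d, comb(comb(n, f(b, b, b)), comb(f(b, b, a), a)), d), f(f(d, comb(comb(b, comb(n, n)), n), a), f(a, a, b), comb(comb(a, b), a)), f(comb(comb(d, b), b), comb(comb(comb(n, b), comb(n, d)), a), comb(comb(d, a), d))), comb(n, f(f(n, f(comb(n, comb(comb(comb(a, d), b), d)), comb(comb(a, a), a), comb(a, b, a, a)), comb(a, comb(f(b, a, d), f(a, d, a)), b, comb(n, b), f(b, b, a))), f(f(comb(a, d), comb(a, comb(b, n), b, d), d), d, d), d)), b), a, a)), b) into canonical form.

Answer: comb(a, b, f(f(f(comb(a, b, d, d, f(b, b, a), f(b, b, b)), f(f(d, b, a), f(a, a, b), comb(a, a, b)), f(comb(b, b, d), comb(a, b, d), comb(a, d, d))), f(f(n, f(comb(a, b, d, d), comb(a, a, a), comb(a, a, a, b)), comb(a, b, b, f(a, d, a), f(b, a, d), f(b, b, a))), f(f(comb(a, d), comb(a, b, b, d), d), d, d), d), b), a, a))

Derivation:
Merge nested applications:  comb(a, f(f(f(comb(b, d, comb(comb(n, f(b, b, b)), comb(f(b, b, a), a)), d), f(f(d, comb(comb(b, comb(n, n)), n), a), f(a, a, b), comb(comb(a, b), a)), f(comb(comb(d, b), b), comb(comb(comb(n, b), comb(n, d)), a), comb(comb(d, a), d))), comb(n, f(f(n, f(comb(n, comb(comb(comb(a, d), b), d)), comb(comb(a, a), a), comb(a, b, a, a)), comb(a, comb(f(b, a, d), f(a, d, a)), b, comb(n, b), f(b, b, a))), f(f(comb(a, d), comb(a, comb(b, n), b, d), d), d, d), d)), b), a, a), b)
Simplify inside:  f(f(f(comb(b, d, comb(comb(n, f(b, b, b)), comb(f(b, b, a), a)), d), f(f(d, comb(comb(b, comb(n, n)), n), a), f(a, a, b), comb(comb(a, b), a)), f(comb(comb(d, b), b), comb(comb(comb(n, b), comb(n, d)), a), comb(comb(d, a), d))), comb(n, f(f(n, f(comb(n, comb(comb(comb(a, d), b), d)), comb(comb(a, a), a), comb(a, b, a, a)), comb(a, comb(f(b, a, d), f(a, d, a)), b, comb(n, b), f(b, b, a))), f(f(comb(a, d), comb(a, comb(b, n), b, d), d), d, d), d)), b), a, a)  →  f(f(f(comb(a, b, d, d, f(b, b, a), f(b, b, b)), f(f(d, b, a), f(a, a, b), comb(a, a, b)), f(comb(b, b, d), comb(a, b, d), comb(a, d, d))), f(f(n, f(comb(a, b, d, d), comb(a, a, a), comb(a, a, a, b)), comb(a, b, b, f(a, d, a), f(b, a, d), f(b, b, a))), f(f(comb(a, d), comb(a, b, b, d), d), d, d), d), b), a, a)
Sort:  comb(a, b, f(f(f(comb(a, b, d, d, f(b, b, a), f(b, b, b)), f(f(d, b, a), f(a, a, b), comb(a, a, b)), f(comb(b, b, d), comb(a, b, d), comb(a, d, d))), f(f(n, f(comb(a, b, d, d), comb(a, a, a), comb(a, a, a, b)), comb(a, b, b, f(a, d, a), f(b, a, d), f(b, b, a))), f(f(comb(a, d), comb(a, b, b, d), d), d, d), d), b), a, a))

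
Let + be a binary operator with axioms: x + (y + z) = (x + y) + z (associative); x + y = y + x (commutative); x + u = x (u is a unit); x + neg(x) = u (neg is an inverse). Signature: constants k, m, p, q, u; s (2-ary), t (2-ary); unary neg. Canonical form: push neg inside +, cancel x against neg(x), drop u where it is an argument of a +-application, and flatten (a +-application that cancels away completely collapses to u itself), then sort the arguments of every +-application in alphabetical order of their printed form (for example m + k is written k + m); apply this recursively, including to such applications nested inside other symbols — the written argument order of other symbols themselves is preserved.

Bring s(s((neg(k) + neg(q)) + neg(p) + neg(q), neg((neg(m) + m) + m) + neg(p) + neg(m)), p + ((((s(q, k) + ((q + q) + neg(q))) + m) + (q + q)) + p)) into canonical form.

Answer: s(s(neg(k) + neg(p) + neg(q) + neg(q), neg(m) + neg(m) + neg(p)), m + p + p + q + q + q + s(q, k))

Derivation:
Descend into:  p + ((((s(q, k) + ((q + q) + neg(q))) + m) + (q + q)) + p)
Combine occurrences:  p + p + s(q, k) + q + q + q + m
Order the arguments:  m + p + p + q + q + q + s(q, k)
Reassemble:  s(s(neg(k) + neg(p) + neg(q) + neg(q), neg(m) + neg(m) + neg(p)), m + p + p + q + q + q + s(q, k))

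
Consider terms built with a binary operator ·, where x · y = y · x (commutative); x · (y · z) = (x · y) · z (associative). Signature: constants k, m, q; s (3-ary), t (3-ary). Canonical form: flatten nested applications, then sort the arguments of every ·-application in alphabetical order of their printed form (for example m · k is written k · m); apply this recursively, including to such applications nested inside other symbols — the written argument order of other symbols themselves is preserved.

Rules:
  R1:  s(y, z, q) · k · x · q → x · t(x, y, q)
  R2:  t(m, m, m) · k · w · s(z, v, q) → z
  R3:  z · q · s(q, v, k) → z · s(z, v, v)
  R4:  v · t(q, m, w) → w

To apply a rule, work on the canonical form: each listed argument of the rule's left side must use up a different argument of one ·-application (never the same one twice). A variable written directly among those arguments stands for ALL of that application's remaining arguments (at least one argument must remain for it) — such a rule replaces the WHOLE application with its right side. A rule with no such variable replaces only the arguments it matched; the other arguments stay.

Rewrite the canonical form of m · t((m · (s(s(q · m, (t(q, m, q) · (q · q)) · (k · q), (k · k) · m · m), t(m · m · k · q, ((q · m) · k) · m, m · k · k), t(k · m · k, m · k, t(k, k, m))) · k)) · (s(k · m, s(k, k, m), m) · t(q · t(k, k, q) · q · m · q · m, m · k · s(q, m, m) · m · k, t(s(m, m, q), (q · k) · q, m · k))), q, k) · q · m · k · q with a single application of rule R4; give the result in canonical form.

Answer: k · m · m · q · q · t(k · m · s(k · m, s(k, k, m), m) · s(s(m · q, q, k · k · m · m), t(k · m · m · q, k · m · m · q, k · k · m), t(k · k · m, k · m, t(k, k, m))) · t(m · m · q · q · q · t(k, k, q), k · k · m · m · s(q, m, m), t(s(m, m, q), k · q · q, k · m)), q, k)

Derivation:
Canonical form:  k · m · m · q · q · t(k · m · s(k · m, s(k, k, m), m) · s(s(m · q, k · q · q · q · t(q, m, q), k · k · m · m), t(k · m · m · q, k · m · m · q, k · k · m), t(k · k · m, k · m, t(k, k, m))) · t(m · m · q · q · q · t(k, k, q), k · k · m · m · s(q, m, m), t(s(m, m, q), k · q · q, k · m)), q, k)
Apply R4:  consuming t(q, m, q);  v := k · q · q · q, w := q
The extension variable absorbs all remaining arguments, so the whole application is rewritten.
Giving:  k · m · m · q · q · t(k · m · s(k · m, s(k, k, m), m) · s(s(m · q, q, k · k · m · m), t(k · m · m · q, k · m · m · q, k · k · m), t(k · k · m, k · m, t(k, k, m))) · t(m · m · q · q · q · t(k, k, q), k · k · m · m · s(q, m, m), t(s(m, m, q), k · q · q, k · m)), q, k)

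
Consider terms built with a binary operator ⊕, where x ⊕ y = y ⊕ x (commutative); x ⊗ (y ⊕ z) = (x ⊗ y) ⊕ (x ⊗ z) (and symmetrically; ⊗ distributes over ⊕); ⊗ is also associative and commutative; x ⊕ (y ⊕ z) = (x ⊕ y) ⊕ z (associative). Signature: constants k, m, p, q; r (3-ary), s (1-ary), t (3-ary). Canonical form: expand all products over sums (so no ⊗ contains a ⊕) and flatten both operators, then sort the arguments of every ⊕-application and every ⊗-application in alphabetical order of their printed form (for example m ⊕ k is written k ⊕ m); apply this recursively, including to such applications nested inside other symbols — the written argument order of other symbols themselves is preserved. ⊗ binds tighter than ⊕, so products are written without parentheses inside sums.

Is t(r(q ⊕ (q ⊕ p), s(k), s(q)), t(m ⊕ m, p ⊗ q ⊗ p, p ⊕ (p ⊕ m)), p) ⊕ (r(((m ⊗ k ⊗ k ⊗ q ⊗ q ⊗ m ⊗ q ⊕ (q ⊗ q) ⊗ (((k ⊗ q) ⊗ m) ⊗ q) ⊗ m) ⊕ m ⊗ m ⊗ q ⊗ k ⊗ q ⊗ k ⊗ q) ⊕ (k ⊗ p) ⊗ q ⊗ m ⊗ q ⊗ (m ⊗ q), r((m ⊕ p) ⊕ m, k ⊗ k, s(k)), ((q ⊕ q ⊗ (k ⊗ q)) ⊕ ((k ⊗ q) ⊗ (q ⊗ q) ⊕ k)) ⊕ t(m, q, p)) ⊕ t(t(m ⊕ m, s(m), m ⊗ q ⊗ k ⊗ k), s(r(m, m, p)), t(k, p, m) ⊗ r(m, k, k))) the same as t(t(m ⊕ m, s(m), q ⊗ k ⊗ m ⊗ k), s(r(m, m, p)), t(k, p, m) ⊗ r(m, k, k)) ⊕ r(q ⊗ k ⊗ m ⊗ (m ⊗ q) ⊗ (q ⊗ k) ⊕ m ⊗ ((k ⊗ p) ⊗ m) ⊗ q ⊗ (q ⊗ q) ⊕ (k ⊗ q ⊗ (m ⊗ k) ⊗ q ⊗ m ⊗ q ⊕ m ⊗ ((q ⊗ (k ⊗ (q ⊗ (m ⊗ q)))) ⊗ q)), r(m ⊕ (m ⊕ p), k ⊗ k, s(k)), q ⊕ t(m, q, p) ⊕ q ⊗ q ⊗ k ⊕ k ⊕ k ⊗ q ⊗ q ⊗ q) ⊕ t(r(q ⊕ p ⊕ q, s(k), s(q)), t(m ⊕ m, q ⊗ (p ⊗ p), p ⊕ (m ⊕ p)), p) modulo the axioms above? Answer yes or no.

Answer: yes — both canonical forms are r(k ⊗ k ⊗ m ⊗ m ⊗ q ⊗ q ⊗ q ⊕ k ⊗ k ⊗ m ⊗ m ⊗ q ⊗ q ⊗ q ⊕ k ⊗ m ⊗ m ⊗ p ⊗ q ⊗ q ⊗ q ⊕ k ⊗ m ⊗ m ⊗ q ⊗ q ⊗ q ⊗ q, r(m ⊕ m ⊕ p, k ⊗ k, s(k)), k ⊕ k ⊗ q ⊗ q ⊕ k ⊗ q ⊗ q ⊗ q ⊕ q ⊕ t(m, q, p)) ⊕ t(r(p ⊕ q ⊕ q, s(k), s(q)), t(m ⊕ m, p ⊗ p ⊗ q, m ⊕ p ⊕ p), p) ⊕ t(t(m ⊕ m, s(m), k ⊗ k ⊗ m ⊗ q), s(r(m, m, p)), r(m, k, k) ⊗ t(k, p, m))

Derivation:
Left:  t(r(q ⊕ (q ⊕ p), s(k), s(q)), t(m ⊕ m, p ⊗ q ⊗ p, p ⊕ (p ⊕ m)), p) ⊕ (r(((m ⊗ k ⊗ k ⊗ q ⊗ q ⊗ m ⊗ q ⊕ (q ⊗ q) ⊗ (((k ⊗ q) ⊗ m) ⊗ q) ⊗ m) ⊕ m ⊗ m ⊗ q ⊗ k ⊗ q ⊗ k ⊗ q) ⊕ (k ⊗ p) ⊗ q ⊗ m ⊗ q ⊗ (m ⊗ q), r((m ⊕ p) ⊕ m, k ⊗ k, s(k)), ((q ⊕ q ⊗ (k ⊗ q)) ⊕ ((k ⊗ q) ⊗ (q ⊗ q) ⊕ k)) ⊕ t(m, q, p)) ⊕ t(t(m ⊕ m, s(m), m ⊗ q ⊗ k ⊗ k), s(r(m, m, p)), t(k, p, m) ⊗ r(m, k, k)))
  Merge nested applications:  t(r(p ⊕ q ⊕ q, s(k), s(q)), t(m ⊕ m, p ⊗ p ⊗ q, m ⊕ p ⊕ p), p) ⊕ r(k ⊗ k ⊗ m ⊗ m ⊗ q ⊗ q ⊗ q ⊕ k ⊗ k ⊗ m ⊗ m ⊗ q ⊗ q ⊗ q ⊕ k ⊗ m ⊗ m ⊗ p ⊗ q ⊗ q ⊗ q ⊕ k ⊗ m ⊗ m ⊗ q ⊗ q ⊗ q ⊗ q, r(m ⊕ m ⊕ p, k ⊗ k, s(k)), k ⊕ k ⊗ q ⊗ q ⊕ k ⊗ q ⊗ q ⊗ q ⊕ q ⊕ t(m, q, p)) ⊕ t(t(m ⊕ m, s(m), k ⊗ k ⊗ m ⊗ q), s(r(m, m, p)), r(m, k, k) ⊗ t(k, p, m))
  Sort:  r(k ⊗ k ⊗ m ⊗ m ⊗ q ⊗ q ⊗ q ⊕ k ⊗ k ⊗ m ⊗ m ⊗ q ⊗ q ⊗ q ⊕ k ⊗ m ⊗ m ⊗ p ⊗ q ⊗ q ⊗ q ⊕ k ⊗ m ⊗ m ⊗ q ⊗ q ⊗ q ⊗ q, r(m ⊕ m ⊕ p, k ⊗ k, s(k)), k ⊕ k ⊗ q ⊗ q ⊕ k ⊗ q ⊗ q ⊗ q ⊕ q ⊕ t(m, q, p)) ⊕ t(r(p ⊕ q ⊕ q, s(k), s(q)), t(m ⊕ m, p ⊗ p ⊗ q, m ⊕ p ⊕ p), p) ⊕ t(t(m ⊕ m, s(m), k ⊗ k ⊗ m ⊗ q), s(r(m, m, p)), r(m, k, k) ⊗ t(k, p, m))
Right:  t(t(m ⊕ m, s(m), q ⊗ k ⊗ m ⊗ k), s(r(m, m, p)), t(k, p, m) ⊗ r(m, k, k)) ⊕ r(q ⊗ k ⊗ m ⊗ (m ⊗ q) ⊗ (q ⊗ k) ⊕ m ⊗ ((k ⊗ p) ⊗ m) ⊗ q ⊗ (q ⊗ q) ⊕ (k ⊗ q ⊗ (m ⊗ k) ⊗ q ⊗ m ⊗ q ⊕ m ⊗ ((q ⊗ (k ⊗ (q ⊗ (m ⊗ q)))) ⊗ q)), r(m ⊕ (m ⊕ p), k ⊗ k, s(k)), q ⊕ t(m, q, p) ⊕ q ⊗ q ⊗ k ⊕ k ⊕ k ⊗ q ⊗ q ⊗ q) ⊕ t(r(q ⊕ p ⊕ q, s(k), s(q)), t(m ⊕ m, q ⊗ (p ⊗ p), p ⊕ (m ⊕ p)), p)
  Un-nest:  t(t(m ⊕ m, s(m), k ⊗ k ⊗ m ⊗ q), s(r(m, m, p)), r(m, k, k) ⊗ t(k, p, m)) ⊕ r(k ⊗ k ⊗ m ⊗ m ⊗ q ⊗ q ⊗ q ⊕ k ⊗ k ⊗ m ⊗ m ⊗ q ⊗ q ⊗ q ⊕ k ⊗ m ⊗ m ⊗ p ⊗ q ⊗ q ⊗ q ⊕ k ⊗ m ⊗ m ⊗ q ⊗ q ⊗ q ⊗ q, r(m ⊕ m ⊕ p, k ⊗ k, s(k)), k ⊕ k ⊗ q ⊗ q ⊕ k ⊗ q ⊗ q ⊗ q ⊕ q ⊕ t(m, q, p)) ⊕ t(r(p ⊕ q ⊕ q, s(k), s(q)), t(m ⊕ m, p ⊗ p ⊗ q, m ⊕ p ⊕ p), p)
  Order the arguments:  r(k ⊗ k ⊗ m ⊗ m ⊗ q ⊗ q ⊗ q ⊕ k ⊗ k ⊗ m ⊗ m ⊗ q ⊗ q ⊗ q ⊕ k ⊗ m ⊗ m ⊗ p ⊗ q ⊗ q ⊗ q ⊕ k ⊗ m ⊗ m ⊗ q ⊗ q ⊗ q ⊗ q, r(m ⊕ m ⊕ p, k ⊗ k, s(k)), k ⊕ k ⊗ q ⊗ q ⊕ k ⊗ q ⊗ q ⊗ q ⊕ q ⊕ t(m, q, p)) ⊕ t(r(p ⊕ q ⊕ q, s(k), s(q)), t(m ⊕ m, p ⊗ p ⊗ q, m ⊕ p ⊕ p), p) ⊕ t(t(m ⊕ m, s(m), k ⊗ k ⊗ m ⊗ q), s(r(m, m, p)), r(m, k, k) ⊗ t(k, p, m))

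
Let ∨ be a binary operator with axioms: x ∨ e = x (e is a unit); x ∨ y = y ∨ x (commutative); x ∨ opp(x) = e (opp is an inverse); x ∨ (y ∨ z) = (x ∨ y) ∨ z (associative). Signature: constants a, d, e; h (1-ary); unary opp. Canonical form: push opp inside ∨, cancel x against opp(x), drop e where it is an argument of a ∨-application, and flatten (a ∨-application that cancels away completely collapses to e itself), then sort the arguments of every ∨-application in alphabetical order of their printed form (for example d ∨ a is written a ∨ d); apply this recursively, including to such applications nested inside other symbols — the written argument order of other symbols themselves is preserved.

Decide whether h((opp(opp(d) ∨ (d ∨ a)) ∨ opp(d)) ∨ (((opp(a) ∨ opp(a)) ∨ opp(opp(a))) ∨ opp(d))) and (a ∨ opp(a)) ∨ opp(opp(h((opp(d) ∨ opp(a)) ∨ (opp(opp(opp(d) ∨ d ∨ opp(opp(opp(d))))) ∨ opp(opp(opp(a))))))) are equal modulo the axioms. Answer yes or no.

Left:  h((opp(opp(d) ∨ (d ∨ a)) ∨ opp(d)) ∨ (((opp(a) ∨ opp(a)) ∨ opp(opp(a))) ∨ opp(d)))
  Focus inside:  (opp(opp(d) ∨ (d ∨ a)) ∨ opp(d)) ∨ (((opp(a) ∨ opp(a)) ∨ opp(opp(a))) ∨ opp(d))
  Push opp inside:  distribute opp over ∨ and collapse double opp
  Combine occurrences:  opp(d) ∨ opp(d) ∨ opp(a) ∨ opp(a)
  Sort:  opp(a) ∨ opp(a) ∨ opp(d) ∨ opp(d)
  Put back:  h(opp(a) ∨ opp(a) ∨ opp(d) ∨ opp(d))
Right:  (a ∨ opp(a)) ∨ opp(opp(h((opp(d) ∨ opp(a)) ∨ (opp(opp(opp(d) ∨ d ∨ opp(opp(opp(d))))) ∨ opp(opp(opp(a)))))))
  Push opp inside:  distribute opp over ∨ and collapse double opp
  Cancel inverse pairs:  a cancels
  Combine occurrences:  h(opp(a) ∨ opp(a) ∨ opp(d) ∨ opp(d))

Answer: yes — both canonical forms are h(opp(a) ∨ opp(a) ∨ opp(d) ∨ opp(d))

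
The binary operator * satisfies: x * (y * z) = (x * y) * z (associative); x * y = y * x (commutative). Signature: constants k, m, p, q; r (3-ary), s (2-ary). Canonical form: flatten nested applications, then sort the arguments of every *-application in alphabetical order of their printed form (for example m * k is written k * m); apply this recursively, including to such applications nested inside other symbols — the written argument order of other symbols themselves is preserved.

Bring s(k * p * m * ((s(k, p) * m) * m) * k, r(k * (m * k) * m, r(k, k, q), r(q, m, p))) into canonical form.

Focus inside:  k * p * m * ((s(k, p) * m) * m) * k
Un-nest:  k * p * m * s(k, p) * m * m * k
Sort:  k * k * m * m * m * p * s(k, p)
Put back:  s(k * k * m * m * m * p * s(k, p), r(k * k * m * m, r(k, k, q), r(q, m, p)))

Answer: s(k * k * m * m * m * p * s(k, p), r(k * k * m * m, r(k, k, q), r(q, m, p)))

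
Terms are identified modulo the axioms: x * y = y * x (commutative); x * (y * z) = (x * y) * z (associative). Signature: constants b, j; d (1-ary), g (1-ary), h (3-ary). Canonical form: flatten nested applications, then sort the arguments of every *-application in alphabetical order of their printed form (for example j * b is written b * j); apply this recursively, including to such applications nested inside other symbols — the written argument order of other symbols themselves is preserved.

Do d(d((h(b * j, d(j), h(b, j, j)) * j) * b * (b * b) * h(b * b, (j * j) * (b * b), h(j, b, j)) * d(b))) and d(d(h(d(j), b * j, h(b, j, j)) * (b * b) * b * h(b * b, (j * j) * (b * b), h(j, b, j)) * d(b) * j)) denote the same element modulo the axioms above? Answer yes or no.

Answer: no — d(d(b * b * b * d(b) * h(b * b, b * b * j * j, h(j, b, j)) * h(b * j, d(j), h(b, j, j)) * j)) vs d(d(b * b * b * d(b) * h(b * b, b * b * j * j, h(j, b, j)) * h(d(j), b * j, h(b, j, j)) * j))

Derivation:
Left:  d(d((h(b * j, d(j), h(b, j, j)) * j) * b * (b * b) * h(b * b, (j * j) * (b * b), h(j, b, j)) * d(b)))
  Work inside:  (h(b * j, d(j), h(b, j, j)) * j) * b * (b * b) * h(b * b, (j * j) * (b * b), h(j, b, j)) * d(b)
  Merge nested applications:  h(b * j, d(j), h(b, j, j)) * j * b * b * b * h(b * b, (j * j) * (b * b), h(j, b, j)) * d(b)
  Inside:  h(b * b, (j * j) * (b * b), h(j, b, j))  →  h(b * b, b * b * j * j, h(j, b, j))
  Sort:  b * b * b * d(b) * h(b * b, b * b * j * j, h(j, b, j)) * h(b * j, d(j), h(b, j, j)) * j
  Reassemble:  d(d(b * b * b * d(b) * h(b * b, b * b * j * j, h(j, b, j)) * h(b * j, d(j), h(b, j, j)) * j))
Right:  d(d(h(d(j), b * j, h(b, j, j)) * (b * b) * b * h(b * b, (j * j) * (b * b), h(j, b, j)) * d(b) * j))
  Work inside:  h(d(j), b * j, h(b, j, j)) * (b * b) * b * h(b * b, (j * j) * (b * b), h(j, b, j)) * d(b) * j
  Un-nest:  h(d(j), b * j, h(b, j, j)) * b * b * b * h(b * b, (j * j) * (b * b), h(j, b, j)) * d(b) * j
  Canonicalize subterm:  h(b * b, (j * j) * (b * b), h(j, b, j))  →  h(b * b, b * b * j * j, h(j, b, j))
  Sort:  b * b * b * d(b) * h(b * b, b * b * j * j, h(j, b, j)) * h(d(j), b * j, h(b, j, j)) * j
  Rebuild:  d(d(b * b * b * d(b) * h(b * b, b * b * j * j, h(j, b, j)) * h(d(j), b * j, h(b, j, j)) * j))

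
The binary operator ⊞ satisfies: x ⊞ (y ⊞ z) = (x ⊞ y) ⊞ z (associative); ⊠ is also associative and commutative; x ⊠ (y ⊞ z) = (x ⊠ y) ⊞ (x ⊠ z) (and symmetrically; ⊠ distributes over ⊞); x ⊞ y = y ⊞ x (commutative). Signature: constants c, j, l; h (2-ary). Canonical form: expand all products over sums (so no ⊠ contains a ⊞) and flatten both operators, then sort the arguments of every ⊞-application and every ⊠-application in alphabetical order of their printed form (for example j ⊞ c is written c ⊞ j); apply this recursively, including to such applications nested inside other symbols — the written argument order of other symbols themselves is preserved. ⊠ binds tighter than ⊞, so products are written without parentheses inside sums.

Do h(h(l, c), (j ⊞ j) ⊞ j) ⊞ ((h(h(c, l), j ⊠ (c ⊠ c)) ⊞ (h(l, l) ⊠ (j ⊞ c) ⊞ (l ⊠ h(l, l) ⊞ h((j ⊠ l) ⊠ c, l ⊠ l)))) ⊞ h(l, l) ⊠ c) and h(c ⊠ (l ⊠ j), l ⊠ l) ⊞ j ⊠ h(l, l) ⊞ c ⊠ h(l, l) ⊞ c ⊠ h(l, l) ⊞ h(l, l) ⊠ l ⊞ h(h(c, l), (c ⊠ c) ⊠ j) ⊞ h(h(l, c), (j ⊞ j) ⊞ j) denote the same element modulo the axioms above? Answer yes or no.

Left:  h(h(l, c), (j ⊞ j) ⊞ j) ⊞ ((h(h(c, l), j ⊠ (c ⊠ c)) ⊞ (h(l, l) ⊠ (j ⊞ c) ⊞ (l ⊠ h(l, l) ⊞ h((j ⊠ l) ⊠ c, l ⊠ l)))) ⊞ h(l, l) ⊠ c)
  Distribute:  h(h(l, c), j ⊞ j ⊞ j) ⊞ h(h(c, l), c ⊠ c ⊠ j) ⊞ h(l, l) ⊠ j ⊞ c ⊠ h(l, l) ⊞ h(l, l) ⊠ l ⊞ h(c ⊠ j ⊠ l, l ⊠ l) ⊞ c ⊠ h(l, l)
  Sort:  c ⊠ h(l, l) ⊞ c ⊠ h(l, l) ⊞ h(c ⊠ j ⊠ l, l ⊠ l) ⊞ h(h(c, l), c ⊠ c ⊠ j) ⊞ h(h(l, c), j ⊞ j ⊞ j) ⊞ h(l, l) ⊠ j ⊞ h(l, l) ⊠ l
Right:  h(c ⊠ (l ⊠ j), l ⊠ l) ⊞ j ⊠ h(l, l) ⊞ c ⊠ h(l, l) ⊞ c ⊠ h(l, l) ⊞ h(l, l) ⊠ l ⊞ h(h(c, l), (c ⊠ c) ⊠ j) ⊞ h(h(l, c), (j ⊞ j) ⊞ j)
  Merge nested applications:  h(c ⊠ j ⊠ l, l ⊠ l) ⊞ h(l, l) ⊠ j ⊞ c ⊠ h(l, l) ⊞ c ⊠ h(l, l) ⊞ h(l, l) ⊠ l ⊞ h(h(c, l), c ⊠ c ⊠ j) ⊞ h(h(l, c), j ⊞ j ⊞ j)
  Sort arguments:  c ⊠ h(l, l) ⊞ c ⊠ h(l, l) ⊞ h(c ⊠ j ⊠ l, l ⊠ l) ⊞ h(h(c, l), c ⊠ c ⊠ j) ⊞ h(h(l, c), j ⊞ j ⊞ j) ⊞ h(l, l) ⊠ j ⊞ h(l, l) ⊠ l

Answer: yes — both canonical forms are c ⊠ h(l, l) ⊞ c ⊠ h(l, l) ⊞ h(c ⊠ j ⊠ l, l ⊠ l) ⊞ h(h(c, l), c ⊠ c ⊠ j) ⊞ h(h(l, c), j ⊞ j ⊞ j) ⊞ h(l, l) ⊠ j ⊞ h(l, l) ⊠ l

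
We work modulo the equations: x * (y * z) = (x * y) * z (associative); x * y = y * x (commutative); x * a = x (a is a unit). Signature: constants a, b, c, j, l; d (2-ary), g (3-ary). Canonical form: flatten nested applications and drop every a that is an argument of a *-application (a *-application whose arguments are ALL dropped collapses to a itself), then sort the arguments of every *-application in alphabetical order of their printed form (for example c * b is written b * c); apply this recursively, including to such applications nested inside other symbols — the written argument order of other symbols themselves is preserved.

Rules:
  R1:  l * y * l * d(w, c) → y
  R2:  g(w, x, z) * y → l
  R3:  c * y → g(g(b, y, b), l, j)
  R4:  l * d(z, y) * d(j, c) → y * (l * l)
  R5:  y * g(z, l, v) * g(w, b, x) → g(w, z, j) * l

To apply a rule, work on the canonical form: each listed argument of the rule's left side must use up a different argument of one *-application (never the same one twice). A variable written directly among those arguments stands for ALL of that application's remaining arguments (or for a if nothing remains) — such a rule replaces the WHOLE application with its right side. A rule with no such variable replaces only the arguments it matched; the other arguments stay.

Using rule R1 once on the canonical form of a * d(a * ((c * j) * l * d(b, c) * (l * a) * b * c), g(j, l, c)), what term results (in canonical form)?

Answer: d(b * c * c * j, g(j, l, c))

Derivation:
Canonical form:  d(b * c * c * d(b, c) * j * l * l, g(j, l, c))
R1 matches:  uses d(b, c), l, l;  w := b, y := b * c * c * j
The extension variable absorbs all remaining arguments, so the whole application is rewritten.
Result:  d(b * c * c * j, g(j, l, c))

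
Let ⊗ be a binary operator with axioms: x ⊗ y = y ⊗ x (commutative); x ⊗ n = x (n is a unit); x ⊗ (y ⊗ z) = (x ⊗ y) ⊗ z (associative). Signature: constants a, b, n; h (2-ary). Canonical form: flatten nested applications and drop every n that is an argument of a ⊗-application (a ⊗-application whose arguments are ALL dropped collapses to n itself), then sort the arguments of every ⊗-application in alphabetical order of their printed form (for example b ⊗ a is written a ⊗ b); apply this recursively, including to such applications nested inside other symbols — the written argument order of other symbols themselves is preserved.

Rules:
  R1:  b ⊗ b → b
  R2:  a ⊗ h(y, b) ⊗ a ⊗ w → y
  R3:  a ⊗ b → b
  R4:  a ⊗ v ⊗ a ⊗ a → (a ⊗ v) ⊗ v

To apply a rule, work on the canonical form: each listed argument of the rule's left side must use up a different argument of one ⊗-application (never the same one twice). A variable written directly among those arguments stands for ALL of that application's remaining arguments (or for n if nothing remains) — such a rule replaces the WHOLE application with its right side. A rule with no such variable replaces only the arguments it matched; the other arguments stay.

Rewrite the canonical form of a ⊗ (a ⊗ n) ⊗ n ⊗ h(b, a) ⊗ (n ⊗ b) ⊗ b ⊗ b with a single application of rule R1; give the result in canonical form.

Canonical form:  a ⊗ a ⊗ b ⊗ b ⊗ b ⊗ h(b, a)
Match R1:  consume b, b
New term:  a ⊗ a ⊗ b ⊗ b ⊗ h(b, a)

Answer: a ⊗ a ⊗ b ⊗ b ⊗ h(b, a)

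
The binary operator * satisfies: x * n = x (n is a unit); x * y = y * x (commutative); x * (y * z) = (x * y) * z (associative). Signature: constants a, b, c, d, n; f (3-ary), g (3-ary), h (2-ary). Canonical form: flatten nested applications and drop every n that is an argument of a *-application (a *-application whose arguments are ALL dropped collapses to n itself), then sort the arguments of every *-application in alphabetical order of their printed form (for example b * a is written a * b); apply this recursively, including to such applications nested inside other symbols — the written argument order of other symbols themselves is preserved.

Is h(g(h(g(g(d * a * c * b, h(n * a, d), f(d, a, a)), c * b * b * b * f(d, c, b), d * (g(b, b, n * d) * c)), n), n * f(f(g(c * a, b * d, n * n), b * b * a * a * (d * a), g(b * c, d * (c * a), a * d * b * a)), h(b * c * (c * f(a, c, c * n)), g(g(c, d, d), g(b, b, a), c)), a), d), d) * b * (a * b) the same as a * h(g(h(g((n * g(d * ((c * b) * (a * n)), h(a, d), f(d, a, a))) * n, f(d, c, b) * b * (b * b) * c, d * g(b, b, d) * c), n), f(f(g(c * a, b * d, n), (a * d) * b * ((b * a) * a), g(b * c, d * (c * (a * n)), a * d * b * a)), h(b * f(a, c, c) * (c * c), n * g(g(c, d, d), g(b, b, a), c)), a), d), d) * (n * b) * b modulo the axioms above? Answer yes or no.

Answer: yes — both canonical forms are a * b * b * h(g(h(g(g(a * b * c * d, h(a, d), f(d, a, a)), b * b * b * c * f(d, c, b), c * d * g(b, b, d)), n), f(f(g(a * c, b * d, n), a * a * a * b * b * d, g(b * c, a * c * d, a * a * b * d)), h(b * c * c * f(a, c, c), g(g(c, d, d), g(b, b, a), c)), a), d), d)

Derivation:
Left:  h(g(h(g(g(d * a * c * b, h(n * a, d), f(d, a, a)), c * b * b * b * f(d, c, b), d * (g(b, b, n * d) * c)), n), n * f(f(g(c * a, b * d, n * n), b * b * a * a * (d * a), g(b * c, d * (c * a), a * d * b * a)), h(b * c * (c * f(a, c, c * n)), g(g(c, d, d), g(b, b, a), c)), a), d), d) * b * (a * b)
  Flatten:  h(g(h(g(g(d * a * c * b, h(n * a, d), f(d, a, a)), c * b * b * b * f(d, c, b), d * (g(b, b, n * d) * c)), n), n * f(f(g(c * a, b * d, n * n), b * b * a * a * (d * a), g(b * c, d * (c * a), a * d * b * a)), h(b * c * (c * f(a, c, c * n)), g(g(c, d, d), g(b, b, a), c)), a), d), d) * b * a * b
  Canonicalize subterm:  h(g(h(g(g(d * a * c * b, h(n * a, d), f(d, a, a)), c * b * b * b * f(d, c, b), d * (g(b, b, n * d) * c)), n), n * f(f(g(c * a, b * d, n * n), b * b * a * a * (d * a), g(b * c, d * (c * a), a * d * b * a)), h(b * c * (c * f(a, c, c * n)), g(g(c, d, d), g(b, b, a), c)), a), d), d)  →  h(g(h(g(g(a * b * c * d, h(a, d), f(d, a, a)), b * b * b * c * f(d, c, b), c * d * g(b, b, d)), n), f(f(g(a * c, b * d, n), a * a * a * b * b * d, g(b * c, a * c * d, a * a * b * d)), h(b * c * c * f(a, c, c), g(g(c, d, d), g(b, b, a), c)), a), d), d)
  Order the arguments:  a * b * b * h(g(h(g(g(a * b * c * d, h(a, d), f(d, a, a)), b * b * b * c * f(d, c, b), c * d * g(b, b, d)), n), f(f(g(a * c, b * d, n), a * a * a * b * b * d, g(b * c, a * c * d, a * a * b * d)), h(b * c * c * f(a, c, c), g(g(c, d, d), g(b, b, a), c)), a), d), d)
Right:  a * h(g(h(g((n * g(d * ((c * b) * (a * n)), h(a, d), f(d, a, a))) * n, f(d, c, b) * b * (b * b) * c, d * g(b, b, d) * c), n), f(f(g(c * a, b * d, n), (a * d) * b * ((b * a) * a), g(b * c, d * (c * (a * n)), a * d * b * a)), h(b * f(a, c, c) * (c * c), n * g(g(c, d, d), g(b, b, a), c)), a), d), d) * (n * b) * b
  Flatten:  a * h(g(h(g((n * g(d * ((c * b) * (a * n)), h(a, d), f(d, a, a))) * n, f(d, c, b) * b * (b * b) * c, d * g(b, b, d) * c), n), f(f(g(c * a, b * d, n), (a * d) * b * ((b * a) * a), g(b * c, d * (c * (a * n)), a * d * b * a)), h(b * f(a, c, c) * (c * c), n * g(g(c, d, d), g(b, b, a), c)), a), d), d) * n * b * b
  Simplify inside:  h(g(h(g((n * g(d * ((c * b) * (a * n)), h(a, d), f(d, a, a))) * n, f(d, c, b) * b * (b * b) * c, d * g(b, b, d) * c), n), f(f(g(c * a, b * d, n), (a * d) * b * ((b * a) * a), g(b * c, d * (c * (a * n)), a * d * b * a)), h(b * f(a, c, c) * (c * c), n * g(g(c, d, d), g(b, b, a), c)), a), d), d)  →  h(g(h(g(g(a * b * c * d, h(a, d), f(d, a, a)), b * b * b * c * f(d, c, b), c * d * g(b, b, d)), n), f(f(g(a * c, b * d, n), a * a * a * b * b * d, g(b * c, a * c * d, a * a * b * d)), h(b * c * c * f(a, c, c), g(g(c, d, d), g(b, b, a), c)), a), d), d)
  Unit:  drop n
  Sort arguments:  a * b * b * h(g(h(g(g(a * b * c * d, h(a, d), f(d, a, a)), b * b * b * c * f(d, c, b), c * d * g(b, b, d)), n), f(f(g(a * c, b * d, n), a * a * a * b * b * d, g(b * c, a * c * d, a * a * b * d)), h(b * c * c * f(a, c, c), g(g(c, d, d), g(b, b, a), c)), a), d), d)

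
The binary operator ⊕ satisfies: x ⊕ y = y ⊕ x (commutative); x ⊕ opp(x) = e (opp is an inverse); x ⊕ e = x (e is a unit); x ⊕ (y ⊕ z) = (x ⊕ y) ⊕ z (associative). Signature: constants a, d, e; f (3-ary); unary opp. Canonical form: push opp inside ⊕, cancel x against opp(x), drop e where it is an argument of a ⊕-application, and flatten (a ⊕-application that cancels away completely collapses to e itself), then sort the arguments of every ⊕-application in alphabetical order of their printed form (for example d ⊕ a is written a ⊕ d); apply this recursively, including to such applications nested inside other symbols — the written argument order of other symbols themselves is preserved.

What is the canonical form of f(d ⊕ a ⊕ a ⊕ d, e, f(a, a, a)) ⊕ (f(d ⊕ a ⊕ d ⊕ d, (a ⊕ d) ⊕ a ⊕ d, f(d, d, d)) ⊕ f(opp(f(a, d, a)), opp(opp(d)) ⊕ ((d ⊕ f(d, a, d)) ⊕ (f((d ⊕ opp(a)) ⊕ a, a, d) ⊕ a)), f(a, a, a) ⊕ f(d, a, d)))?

Answer: f(a ⊕ a ⊕ d ⊕ d, e, f(a, a, a)) ⊕ f(a ⊕ d ⊕ d ⊕ d, a ⊕ a ⊕ d ⊕ d, f(d, d, d)) ⊕ f(opp(f(a, d, a)), a ⊕ d ⊕ d ⊕ f(d, a, d) ⊕ f(d, a, d), f(a, a, a) ⊕ f(d, a, d))

Derivation:
Push opp inside:  distribute opp over ⊕ and collapse double opp
Collect:  f(a ⊕ a ⊕ d ⊕ d, e, f(a, a, a)) ⊕ f(a ⊕ d ⊕ d ⊕ d, a ⊕ a ⊕ d ⊕ d, f(d, d, d)) ⊕ f(opp(f(a, d, a)), a ⊕ d ⊕ d ⊕ f(d, a, d) ⊕ f(d, a, d), f(a, a, a) ⊕ f(d, a, d))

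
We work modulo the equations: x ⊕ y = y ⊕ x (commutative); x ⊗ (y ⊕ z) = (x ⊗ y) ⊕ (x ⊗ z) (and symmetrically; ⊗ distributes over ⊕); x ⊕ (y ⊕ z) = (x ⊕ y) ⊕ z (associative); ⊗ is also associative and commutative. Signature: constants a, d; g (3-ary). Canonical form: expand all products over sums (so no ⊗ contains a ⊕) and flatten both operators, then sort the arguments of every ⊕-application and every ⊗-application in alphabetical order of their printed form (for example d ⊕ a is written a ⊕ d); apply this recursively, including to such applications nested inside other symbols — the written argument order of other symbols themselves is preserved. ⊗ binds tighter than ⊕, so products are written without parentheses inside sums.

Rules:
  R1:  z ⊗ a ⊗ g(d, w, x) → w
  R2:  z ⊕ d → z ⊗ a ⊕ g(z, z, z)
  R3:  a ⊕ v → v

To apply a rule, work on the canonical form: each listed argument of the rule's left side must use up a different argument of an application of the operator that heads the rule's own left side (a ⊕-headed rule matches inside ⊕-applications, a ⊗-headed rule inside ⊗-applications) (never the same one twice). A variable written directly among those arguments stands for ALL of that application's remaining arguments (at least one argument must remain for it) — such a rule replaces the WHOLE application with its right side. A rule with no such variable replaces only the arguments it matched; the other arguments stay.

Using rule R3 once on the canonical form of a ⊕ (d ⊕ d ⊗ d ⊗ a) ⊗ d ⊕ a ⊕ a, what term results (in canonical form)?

Answer: a ⊕ a ⊕ a ⊗ d ⊗ d ⊗ d ⊕ d ⊗ d

Derivation:
Canonical form:  a ⊕ a ⊕ a ⊕ a ⊗ d ⊗ d ⊗ d ⊕ d ⊗ d
R3 matches:  uses a;  v := a ⊕ a ⊕ a ⊗ d ⊗ d ⊗ d ⊕ d ⊗ d
The variable takes the whole remainder — replace the entire application.
Giving:  a ⊕ a ⊕ a ⊗ d ⊗ d ⊗ d ⊕ d ⊗ d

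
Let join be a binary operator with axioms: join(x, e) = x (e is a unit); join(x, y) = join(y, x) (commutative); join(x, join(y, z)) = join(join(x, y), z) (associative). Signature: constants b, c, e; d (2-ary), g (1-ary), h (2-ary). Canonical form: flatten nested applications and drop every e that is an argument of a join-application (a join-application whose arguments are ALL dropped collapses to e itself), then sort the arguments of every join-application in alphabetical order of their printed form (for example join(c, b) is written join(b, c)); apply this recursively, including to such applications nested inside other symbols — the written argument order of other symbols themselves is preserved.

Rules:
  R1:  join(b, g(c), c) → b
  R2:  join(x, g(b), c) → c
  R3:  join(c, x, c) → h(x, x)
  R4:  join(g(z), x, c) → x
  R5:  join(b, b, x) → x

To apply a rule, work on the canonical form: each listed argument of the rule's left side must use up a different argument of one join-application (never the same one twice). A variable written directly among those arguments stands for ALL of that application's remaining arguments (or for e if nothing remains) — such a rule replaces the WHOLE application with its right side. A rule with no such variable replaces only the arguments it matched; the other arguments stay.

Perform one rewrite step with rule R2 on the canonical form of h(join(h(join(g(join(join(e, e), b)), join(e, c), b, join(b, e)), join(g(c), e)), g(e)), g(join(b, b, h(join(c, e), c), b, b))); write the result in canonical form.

Answer: h(join(g(e), h(c, g(c))), g(join(b, b, b, b, h(c, c))))

Derivation:
Canonical form:  h(join(g(e), h(join(b, b, c, g(b)), g(c))), g(join(b, b, b, b, h(c, c))))
R2 matches:  uses c, g(b);  x := join(b, b)
Every leftover argument binds to the variable; the entire application is replaced.
Giving:  h(join(g(e), h(c, g(c))), g(join(b, b, b, b, h(c, c))))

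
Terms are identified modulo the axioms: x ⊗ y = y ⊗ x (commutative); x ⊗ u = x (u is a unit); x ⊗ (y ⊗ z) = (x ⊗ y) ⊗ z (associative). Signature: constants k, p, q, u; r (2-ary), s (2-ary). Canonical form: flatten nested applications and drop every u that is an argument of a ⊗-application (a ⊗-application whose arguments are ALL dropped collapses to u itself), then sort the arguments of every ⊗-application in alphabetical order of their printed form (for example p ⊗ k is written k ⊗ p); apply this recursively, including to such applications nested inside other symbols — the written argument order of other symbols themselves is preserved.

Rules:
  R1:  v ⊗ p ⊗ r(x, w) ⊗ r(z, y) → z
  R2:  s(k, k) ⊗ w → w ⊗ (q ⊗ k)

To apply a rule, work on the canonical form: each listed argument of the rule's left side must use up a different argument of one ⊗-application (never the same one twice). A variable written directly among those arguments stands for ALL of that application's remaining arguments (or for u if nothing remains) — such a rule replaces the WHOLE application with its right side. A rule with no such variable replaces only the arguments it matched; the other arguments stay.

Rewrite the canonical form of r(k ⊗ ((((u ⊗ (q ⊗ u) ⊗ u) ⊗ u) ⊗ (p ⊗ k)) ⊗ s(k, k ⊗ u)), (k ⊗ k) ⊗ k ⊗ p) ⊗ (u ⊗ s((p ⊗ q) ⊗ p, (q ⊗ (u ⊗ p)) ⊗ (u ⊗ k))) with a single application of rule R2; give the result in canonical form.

Canonical form:  r(k ⊗ k ⊗ p ⊗ q ⊗ s(k, k), k ⊗ k ⊗ k ⊗ p) ⊗ s(p ⊗ p ⊗ q, k ⊗ p ⊗ q)
R2 matches:  uses s(k, k);  w := k ⊗ k ⊗ p ⊗ q
The variable takes the whole remainder — replace the entire application.
Giving:  r(k ⊗ k ⊗ k ⊗ p ⊗ q ⊗ q, k ⊗ k ⊗ k ⊗ p) ⊗ s(p ⊗ p ⊗ q, k ⊗ p ⊗ q)

Answer: r(k ⊗ k ⊗ k ⊗ p ⊗ q ⊗ q, k ⊗ k ⊗ k ⊗ p) ⊗ s(p ⊗ p ⊗ q, k ⊗ p ⊗ q)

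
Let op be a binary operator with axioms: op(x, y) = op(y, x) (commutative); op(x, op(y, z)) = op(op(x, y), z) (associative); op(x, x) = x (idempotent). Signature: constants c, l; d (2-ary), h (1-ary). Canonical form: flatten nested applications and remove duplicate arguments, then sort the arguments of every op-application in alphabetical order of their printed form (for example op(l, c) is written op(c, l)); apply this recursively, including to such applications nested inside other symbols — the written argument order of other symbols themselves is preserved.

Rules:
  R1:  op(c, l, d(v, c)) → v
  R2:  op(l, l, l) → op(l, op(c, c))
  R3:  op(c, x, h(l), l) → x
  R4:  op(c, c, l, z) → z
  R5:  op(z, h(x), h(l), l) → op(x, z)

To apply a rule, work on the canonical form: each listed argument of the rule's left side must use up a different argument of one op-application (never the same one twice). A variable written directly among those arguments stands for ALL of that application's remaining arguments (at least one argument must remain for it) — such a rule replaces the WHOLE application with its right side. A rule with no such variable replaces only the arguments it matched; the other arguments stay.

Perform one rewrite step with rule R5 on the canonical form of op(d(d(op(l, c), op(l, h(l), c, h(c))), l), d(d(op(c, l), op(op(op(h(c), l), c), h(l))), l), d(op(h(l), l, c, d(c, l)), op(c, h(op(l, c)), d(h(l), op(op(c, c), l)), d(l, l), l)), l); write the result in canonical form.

Canonical form:  op(d(d(op(c, l), op(c, h(c), h(l), l)), l), d(op(c, d(c, l), h(l), l), op(c, d(h(l), op(c, l)), d(l, l), h(op(c, l)), l)), l)
R5 matches:  uses h(c), h(l), l;  x := c, z := c
Every leftover argument binds to the variable; the entire application is replaced.
Result:  op(d(d(op(c, l), c), l), d(op(c, d(c, l), h(l), l), op(c, d(h(l), op(c, l)), d(l, l), h(op(c, l)), l)), l)

Answer: op(d(d(op(c, l), c), l), d(op(c, d(c, l), h(l), l), op(c, d(h(l), op(c, l)), d(l, l), h(op(c, l)), l)), l)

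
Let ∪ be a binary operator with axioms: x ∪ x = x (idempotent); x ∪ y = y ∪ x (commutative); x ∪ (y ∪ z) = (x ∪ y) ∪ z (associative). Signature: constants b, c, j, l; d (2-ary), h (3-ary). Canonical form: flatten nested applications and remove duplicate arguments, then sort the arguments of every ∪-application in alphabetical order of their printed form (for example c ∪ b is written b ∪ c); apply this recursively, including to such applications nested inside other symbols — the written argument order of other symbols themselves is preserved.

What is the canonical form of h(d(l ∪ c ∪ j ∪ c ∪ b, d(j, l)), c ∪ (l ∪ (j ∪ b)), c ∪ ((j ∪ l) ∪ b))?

Answer: h(d(b ∪ c ∪ j ∪ l, d(j, l)), b ∪ c ∪ j ∪ l, b ∪ c ∪ j ∪ l)

Derivation:
Focus inside:  c ∪ ((j ∪ l) ∪ b)
Flatten:  c ∪ j ∪ l ∪ b
Sort arguments:  b ∪ c ∪ j ∪ l
Put back:  h(d(b ∪ c ∪ j ∪ l, d(j, l)), b ∪ c ∪ j ∪ l, b ∪ c ∪ j ∪ l)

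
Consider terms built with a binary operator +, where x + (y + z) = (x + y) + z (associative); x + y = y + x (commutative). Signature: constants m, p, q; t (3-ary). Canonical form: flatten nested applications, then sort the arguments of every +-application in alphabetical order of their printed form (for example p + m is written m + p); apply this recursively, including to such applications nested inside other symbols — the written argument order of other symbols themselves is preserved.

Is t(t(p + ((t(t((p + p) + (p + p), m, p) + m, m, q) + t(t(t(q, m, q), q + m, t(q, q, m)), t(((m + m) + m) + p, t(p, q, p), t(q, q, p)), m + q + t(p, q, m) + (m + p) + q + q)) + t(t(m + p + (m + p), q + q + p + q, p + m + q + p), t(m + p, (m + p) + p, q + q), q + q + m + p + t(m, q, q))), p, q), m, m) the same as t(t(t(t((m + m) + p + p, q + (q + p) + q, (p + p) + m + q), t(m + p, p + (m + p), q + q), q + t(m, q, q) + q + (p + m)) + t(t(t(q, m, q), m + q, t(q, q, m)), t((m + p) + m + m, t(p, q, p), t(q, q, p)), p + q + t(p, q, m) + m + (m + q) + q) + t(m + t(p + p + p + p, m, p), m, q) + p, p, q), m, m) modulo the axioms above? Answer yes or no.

Left:  t(t(p + ((t(t((p + p) + (p + p), m, p) + m, m, q) + t(t(t(q, m, q), q + m, t(q, q, m)), t(((m + m) + m) + p, t(p, q, p), t(q, q, p)), m + q + t(p, q, m) + (m + p) + q + q)) + t(t(m + p + (m + p), q + q + p + q, p + m + q + p), t(m + p, (m + p) + p, q + q), q + q + m + p + t(m, q, q))), p, q), m, m)
  Work inside:  p + ((t(t((p + p) + (p + p), m, p) + m, m, q) + t(t(t(q, m, q), q + m, t(q, q, m)), t(((m + m) + m) + p, t(p, q, p), t(q, q, p)), m + q + t(p, q, m) + (m + p) + q + q)) + t(t(m + p + (m + p), q + q + p + q, p + m + q + p), t(m + p, (m + p) + p, q + q), q + q + m + p + t(m, q, q)))
  Merge nested applications:  p + t(t((p + p) + (p + p), m, p) + m, m, q) + t(t(t(q, m, q), q + m, t(q, q, m)), t(((m + m) + m) + p, t(p, q, p), t(q, q, p)), m + q + t(p, q, m) + (m + p) + q + q) + t(t(m + p + (m + p), q + q + p + q, p + m + q + p), t(m + p, (m + p) + p, q + q), q + q + m + p + t(m, q, q))
  Simplify inside:  t(t((p + p) + (p + p), m, p) + m, m, q)  →  t(m + t(p + p + p + p, m, p), m, q)
  Inside:  t(t(t(q, m, q), q + m, t(q, q, m)), t(((m + m) + m) + p, t(p, q, p), t(q, q, p)), m + q + t(p, q, m) + (m + p) + q + q)  →  t(t(t(q, m, q), m + q, t(q, q, m)), t(m + m + m + p, t(p, q, p), t(q, q, p)), m + m + p + q + q + q + t(p, q, m))
  Simplify inside:  t(t(m + p + (m + p), q + q + p + q, p + m + q + p), t(m + p, (m + p) + p, q + q), q + q + m + p + t(m, q, q))  →  t(t(m + m + p + p, p + q + q + q, m + p + p + q), t(m + p, m + p + p, q + q), m + p + q + q + t(m, q, q))
  Sort arguments:  p + t(m + t(p + p + p + p, m, p), m, q) + t(t(m + m + p + p, p + q + q + q, m + p + p + q), t(m + p, m + p + p, q + q), m + p + q + q + t(m, q, q)) + t(t(t(q, m, q), m + q, t(q, q, m)), t(m + m + m + p, t(p, q, p), t(q, q, p)), m + m + p + q + q + q + t(p, q, m))
  Rebuild:  t(t(p + t(m + t(p + p + p + p, m, p), m, q) + t(t(m + m + p + p, p + q + q + q, m + p + p + q), t(m + p, m + p + p, q + q), m + p + q + q + t(m, q, q)) + t(t(t(q, m, q), m + q, t(q, q, m)), t(m + m + m + p, t(p, q, p), t(q, q, p)), m + m + p + q + q + q + t(p, q, m)), p, q), m, m)
Right:  t(t(t(t((m + m) + p + p, q + (q + p) + q, (p + p) + m + q), t(m + p, p + (m + p), q + q), q + t(m, q, q) + q + (p + m)) + t(t(t(q, m, q), m + q, t(q, q, m)), t((m + p) + m + m, t(p, q, p), t(q, q, p)), p + q + t(p, q, m) + m + (m + q) + q) + t(m + t(p + p + p + p, m, p), m, q) + p, p, q), m, m)
  Descend into:  t(t((m + m) + p + p, q + (q + p) + q, (p + p) + m + q), t(m + p, p + (m + p), q + q), q + t(m, q, q) + q + (p + m)) + t(t(t(q, m, q), m + q, t(q, q, m)), t((m + p) + m + m, t(p, q, p), t(q, q, p)), p + q + t(p, q, m) + m + (m + q) + q) + t(m + t(p + p + p + p, m, p), m, q) + p
  Inside:  t(t((m + m) + p + p, q + (q + p) + q, (p + p) + m + q), t(m + p, p + (m + p), q + q), q + t(m, q, q) + q + (p + m))  →  t(t(m + m + p + p, p + q + q + q, m + p + p + q), t(m + p, m + p + p, q + q), m + p + q + q + t(m, q, q))
  Inside:  t(t(t(q, m, q), m + q, t(q, q, m)), t((m + p) + m + m, t(p, q, p), t(q, q, p)), p + q + t(p, q, m) + m + (m + q) + q)  →  t(t(t(q, m, q), m + q, t(q, q, m)), t(m + m + m + p, t(p, q, p), t(q, q, p)), m + m + p + q + q + q + t(p, q, m))
  Order the arguments:  p + t(m + t(p + p + p + p, m, p), m, q) + t(t(m + m + p + p, p + q + q + q, m + p + p + q), t(m + p, m + p + p, q + q), m + p + q + q + t(m, q, q)) + t(t(t(q, m, q), m + q, t(q, q, m)), t(m + m + m + p, t(p, q, p), t(q, q, p)), m + m + p + q + q + q + t(p, q, m))
  Reassemble:  t(t(p + t(m + t(p + p + p + p, m, p), m, q) + t(t(m + m + p + p, p + q + q + q, m + p + p + q), t(m + p, m + p + p, q + q), m + p + q + q + t(m, q, q)) + t(t(t(q, m, q), m + q, t(q, q, m)), t(m + m + m + p, t(p, q, p), t(q, q, p)), m + m + p + q + q + q + t(p, q, m)), p, q), m, m)

Answer: yes — both canonical forms are t(t(p + t(m + t(p + p + p + p, m, p), m, q) + t(t(m + m + p + p, p + q + q + q, m + p + p + q), t(m + p, m + p + p, q + q), m + p + q + q + t(m, q, q)) + t(t(t(q, m, q), m + q, t(q, q, m)), t(m + m + m + p, t(p, q, p), t(q, q, p)), m + m + p + q + q + q + t(p, q, m)), p, q), m, m)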